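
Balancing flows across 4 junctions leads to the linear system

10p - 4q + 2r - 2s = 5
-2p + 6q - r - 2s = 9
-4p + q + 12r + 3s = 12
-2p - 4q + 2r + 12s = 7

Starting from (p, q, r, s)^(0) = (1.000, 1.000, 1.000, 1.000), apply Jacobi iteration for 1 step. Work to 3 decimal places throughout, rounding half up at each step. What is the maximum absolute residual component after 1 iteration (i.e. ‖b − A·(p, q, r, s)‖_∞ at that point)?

Iteration 1:
  p = (5 - (-4)·1.000 - (2)·1.000 - (-2)·1.000) / (10) = 0.900
  q = (9 - (-2)·1.000 - (-1)·1.000 - (-2)·1.000) / (6) = 2.333
  r = (12 - (-4)·1.000 - (1)·1.000 - (3)·1.000) / (12) = 1.000
  s = (7 - (-2)·1.000 - (-4)·1.000 - (2)·1.000) / (12) = 0.917
Residual b − A·x = (5.166, -0.364, -1.484, 5.128); ∞-norm = 5.166

5.166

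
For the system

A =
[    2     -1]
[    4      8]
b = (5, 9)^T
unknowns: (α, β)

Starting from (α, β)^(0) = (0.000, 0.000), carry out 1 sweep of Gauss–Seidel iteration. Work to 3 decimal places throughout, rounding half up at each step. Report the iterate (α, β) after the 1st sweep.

Iteration 1:
  α = (5 - (-1)·0.000) / (2) = 2.500
  β = (9 - (4)·2.500) / (8) = -0.125

(2.500, -0.125)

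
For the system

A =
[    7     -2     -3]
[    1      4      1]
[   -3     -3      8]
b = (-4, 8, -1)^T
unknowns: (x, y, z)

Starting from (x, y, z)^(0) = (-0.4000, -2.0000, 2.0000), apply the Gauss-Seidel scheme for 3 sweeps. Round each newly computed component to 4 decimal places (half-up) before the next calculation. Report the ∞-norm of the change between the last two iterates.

0.1989

Iteration 1:
  x = (-4 - (-2)·-2.0000 - (-3)·2.0000) / (7) = -0.2857
  y = (8 - (1)·-0.2857 - (1)·2.0000) / (4) = 1.5714
  z = (-1 - (-3)·-0.2857 - (-3)·1.5714) / (8) = 0.3571
Iteration 2:
  x = (-4 - (-2)·1.5714 - (-3)·0.3571) / (7) = 0.0306
  y = (8 - (1)·0.0306 - (1)·0.3571) / (4) = 1.9031
  z = (-1 - (-3)·0.0306 - (-3)·1.9031) / (8) = 0.6001
Iteration 3:
  x = (-4 - (-2)·1.9031 - (-3)·0.6001) / (7) = 0.2295
  y = (8 - (1)·0.2295 - (1)·0.6001) / (4) = 1.7926
  z = (-1 - (-3)·0.2295 - (-3)·1.7926) / (8) = 0.6333
Change: (0.1989, -0.1105, 0.0332) → max |·| = 0.1989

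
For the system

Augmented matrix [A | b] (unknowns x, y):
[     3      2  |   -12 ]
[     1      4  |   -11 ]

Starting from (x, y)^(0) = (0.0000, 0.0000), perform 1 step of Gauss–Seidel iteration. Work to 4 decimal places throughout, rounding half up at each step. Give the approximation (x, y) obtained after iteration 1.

(-4.0000, -1.7500)

Iteration 1:
  x = (-12 - (2)·0.0000) / (3) = -4.0000
  y = (-11 - (1)·-4.0000) / (4) = -1.7500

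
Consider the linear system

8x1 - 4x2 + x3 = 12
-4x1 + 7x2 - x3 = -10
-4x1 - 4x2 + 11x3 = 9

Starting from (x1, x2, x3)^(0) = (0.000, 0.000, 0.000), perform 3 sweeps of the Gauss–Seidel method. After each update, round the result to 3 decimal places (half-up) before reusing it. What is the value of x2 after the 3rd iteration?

-0.688

Iteration 1:
  x1 = (12 - (-4)·0.000 - (1)·0.000) / (8) = 1.500
  x2 = (-10 - (-4)·1.500 - (-1)·0.000) / (7) = -0.571
  x3 = (9 - (-4)·1.500 - (-4)·-0.571) / (11) = 1.156
Iteration 2:
  x1 = (12 - (-4)·-0.571 - (1)·1.156) / (8) = 1.070
  x2 = (-10 - (-4)·1.070 - (-1)·1.156) / (7) = -0.652
  x3 = (9 - (-4)·1.070 - (-4)·-0.652) / (11) = 0.970
Iteration 3:
  x1 = (12 - (-4)·-0.652 - (1)·0.970) / (8) = 1.053
  x2 = (-10 - (-4)·1.053 - (-1)·0.970) / (7) = -0.688
  x3 = (9 - (-4)·1.053 - (-4)·-0.688) / (11) = 0.951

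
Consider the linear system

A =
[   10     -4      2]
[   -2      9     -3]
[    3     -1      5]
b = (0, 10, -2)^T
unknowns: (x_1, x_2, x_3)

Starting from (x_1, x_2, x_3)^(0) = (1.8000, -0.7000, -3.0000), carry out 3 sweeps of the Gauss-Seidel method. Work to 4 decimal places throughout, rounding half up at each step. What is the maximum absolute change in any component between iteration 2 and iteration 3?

0.2661

Iteration 1:
  x_1 = (0 - (-4)·-0.7000 - (2)·-3.0000) / (10) = 0.3200
  x_2 = (10 - (-2)·0.3200 - (-3)·-3.0000) / (9) = 0.1822
  x_3 = (-2 - (3)·0.3200 - (-1)·0.1822) / (5) = -0.5556
Iteration 2:
  x_1 = (0 - (-4)·0.1822 - (2)·-0.5556) / (10) = 0.1840
  x_2 = (10 - (-2)·0.1840 - (-3)·-0.5556) / (9) = 0.9668
  x_3 = (-2 - (3)·0.1840 - (-1)·0.9668) / (5) = -0.3170
Iteration 3:
  x_1 = (0 - (-4)·0.9668 - (2)·-0.3170) / (10) = 0.4501
  x_2 = (10 - (-2)·0.4501 - (-3)·-0.3170) / (9) = 1.1055
  x_3 = (-2 - (3)·0.4501 - (-1)·1.1055) / (5) = -0.4490
Change: (0.2661, 0.1387, -0.1320) → max |·| = 0.2661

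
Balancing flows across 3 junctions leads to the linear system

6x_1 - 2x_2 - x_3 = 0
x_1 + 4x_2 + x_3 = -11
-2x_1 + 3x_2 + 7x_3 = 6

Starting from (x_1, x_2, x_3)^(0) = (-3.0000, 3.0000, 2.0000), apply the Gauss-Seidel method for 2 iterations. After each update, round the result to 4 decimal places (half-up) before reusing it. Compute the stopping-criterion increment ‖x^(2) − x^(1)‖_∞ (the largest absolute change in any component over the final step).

2.0654

Iteration 1:
  x_1 = (0 - (-2)·3.0000 - (-1)·2.0000) / (6) = 1.3333
  x_2 = (-11 - (1)·1.3333 - (1)·2.0000) / (4) = -3.5833
  x_3 = (6 - (-2)·1.3333 - (3)·-3.5833) / (7) = 2.7738
Iteration 2:
  x_1 = (0 - (-2)·-3.5833 - (-1)·2.7738) / (6) = -0.7321
  x_2 = (-11 - (1)·-0.7321 - (1)·2.7738) / (4) = -3.2604
  x_3 = (6 - (-2)·-0.7321 - (3)·-3.2604) / (7) = 2.0453
Change: (-2.0654, 0.3229, -0.7285) → max |·| = 2.0654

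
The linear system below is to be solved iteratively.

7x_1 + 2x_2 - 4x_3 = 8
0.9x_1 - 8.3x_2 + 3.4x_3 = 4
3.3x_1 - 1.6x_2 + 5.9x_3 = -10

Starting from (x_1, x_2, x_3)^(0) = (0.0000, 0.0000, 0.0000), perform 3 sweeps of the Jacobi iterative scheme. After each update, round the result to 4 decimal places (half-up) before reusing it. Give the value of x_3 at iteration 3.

-2.1548

Iteration 1:
  x_1 = (8 - (2)·0.0000 - (-4)·0.0000) / (7) = 1.1429
  x_2 = (4 - (0.9)·0.0000 - (3.4)·0.0000) / (-8.3) = -0.4819
  x_3 = (-10 - (3.3)·0.0000 - (-1.6)·0.0000) / (5.9) = -1.6949
Iteration 2:
  x_1 = (8 - (2)·-0.4819 - (-4)·-1.6949) / (7) = 0.3120
  x_2 = (4 - (0.9)·1.1429 - (3.4)·-1.6949) / (-8.3) = -1.0523
  x_3 = (-10 - (3.3)·1.1429 - (-1.6)·-0.4819) / (5.9) = -2.4648
Iteration 3:
  x_1 = (8 - (2)·-1.0523 - (-4)·-2.4648) / (7) = 0.0351
  x_2 = (4 - (0.9)·0.3120 - (3.4)·-2.4648) / (-8.3) = -1.4578
  x_3 = (-10 - (3.3)·0.3120 - (-1.6)·-1.0523) / (5.9) = -2.1548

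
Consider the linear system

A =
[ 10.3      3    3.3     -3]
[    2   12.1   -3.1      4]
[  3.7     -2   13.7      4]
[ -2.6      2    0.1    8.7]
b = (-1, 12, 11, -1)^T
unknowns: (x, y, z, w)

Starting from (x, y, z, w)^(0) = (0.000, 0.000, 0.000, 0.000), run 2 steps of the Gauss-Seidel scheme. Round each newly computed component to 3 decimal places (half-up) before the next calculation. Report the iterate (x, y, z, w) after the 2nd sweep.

Iteration 1:
  x = (-1 - (3)·0.000 - (3.3)·0.000 - (-3)·0.000) / (10.3) = -0.097
  y = (12 - (2)·-0.097 - (-3.1)·0.000 - (4)·0.000) / (12.1) = 1.008
  z = (11 - (3.7)·-0.097 - (-2)·1.008 - (4)·0.000) / (13.7) = 0.976
  w = (-1 - (-2.6)·-0.097 - (2)·1.008 - (0.1)·0.976) / (8.7) = -0.387
Iteration 2:
  x = (-1 - (3)·1.008 - (3.3)·0.976 - (-3)·-0.387) / (10.3) = -0.816
  y = (12 - (2)·-0.816 - (-3.1)·0.976 - (4)·-0.387) / (12.1) = 1.505
  z = (11 - (3.7)·-0.816 - (-2)·1.505 - (4)·-0.387) / (13.7) = 1.356
  w = (-1 - (-2.6)·-0.816 - (2)·1.505 - (0.1)·1.356) / (8.7) = -0.720

(-0.816, 1.505, 1.356, -0.720)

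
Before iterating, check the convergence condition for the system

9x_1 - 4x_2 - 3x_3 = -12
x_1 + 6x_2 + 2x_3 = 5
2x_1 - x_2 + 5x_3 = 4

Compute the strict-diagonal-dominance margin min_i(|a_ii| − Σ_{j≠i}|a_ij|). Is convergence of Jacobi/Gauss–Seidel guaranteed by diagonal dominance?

2

row 1: |9| − (4+3) = 2
row 2: |6| − (1+2) = 3
row 3: |5| − (2+1) = 2
minimum over rows = 2 → strictly diagonally dominant (convergence guaranteed)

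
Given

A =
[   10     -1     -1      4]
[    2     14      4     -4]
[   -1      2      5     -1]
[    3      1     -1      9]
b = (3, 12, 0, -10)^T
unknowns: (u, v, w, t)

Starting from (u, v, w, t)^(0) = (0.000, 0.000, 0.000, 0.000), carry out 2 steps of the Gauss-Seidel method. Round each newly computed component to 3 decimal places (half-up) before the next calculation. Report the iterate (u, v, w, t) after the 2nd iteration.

Iteration 1:
  u = (3 - (-1)·0.000 - (-1)·0.000 - (4)·0.000) / (10) = 0.300
  v = (12 - (2)·0.300 - (4)·0.000 - (-4)·0.000) / (14) = 0.814
  w = (0 - (-1)·0.300 - (2)·0.814 - (-1)·0.000) / (5) = -0.266
  t = (-10 - (3)·0.300 - (1)·0.814 - (-1)·-0.266) / (9) = -1.331
Iteration 2:
  u = (3 - (-1)·0.814 - (-1)·-0.266 - (4)·-1.331) / (10) = 0.887
  v = (12 - (2)·0.887 - (4)·-0.266 - (-4)·-1.331) / (14) = 0.426
  w = (0 - (-1)·0.887 - (2)·0.426 - (-1)·-1.331) / (5) = -0.259
  t = (-10 - (3)·0.887 - (1)·0.426 - (-1)·-0.259) / (9) = -1.483

(0.887, 0.426, -0.259, -1.483)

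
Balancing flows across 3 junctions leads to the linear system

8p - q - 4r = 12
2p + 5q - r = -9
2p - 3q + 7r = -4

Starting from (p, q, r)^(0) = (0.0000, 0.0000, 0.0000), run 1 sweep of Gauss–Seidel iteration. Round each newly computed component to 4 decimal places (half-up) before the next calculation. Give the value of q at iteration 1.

-2.4000

Iteration 1:
  p = (12 - (-1)·0.0000 - (-4)·0.0000) / (8) = 1.5000
  q = (-9 - (2)·1.5000 - (-1)·0.0000) / (5) = -2.4000
  r = (-4 - (2)·1.5000 - (-3)·-2.4000) / (7) = -2.0286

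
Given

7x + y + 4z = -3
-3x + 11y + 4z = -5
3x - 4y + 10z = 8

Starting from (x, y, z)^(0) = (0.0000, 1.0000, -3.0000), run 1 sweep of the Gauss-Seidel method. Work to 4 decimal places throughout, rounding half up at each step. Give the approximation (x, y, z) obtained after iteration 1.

Iteration 1:
  x = (-3 - (1)·1.0000 - (4)·-3.0000) / (7) = 1.1429
  y = (-5 - (-3)·1.1429 - (4)·-3.0000) / (11) = 0.9481
  z = (8 - (3)·1.1429 - (-4)·0.9481) / (10) = 0.8364

(1.1429, 0.9481, 0.8364)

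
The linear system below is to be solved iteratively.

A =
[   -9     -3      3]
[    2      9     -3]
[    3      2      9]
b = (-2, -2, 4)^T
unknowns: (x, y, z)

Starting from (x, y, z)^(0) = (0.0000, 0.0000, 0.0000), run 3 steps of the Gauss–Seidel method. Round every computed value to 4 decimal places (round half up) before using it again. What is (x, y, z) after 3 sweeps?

Iteration 1:
  x = (-2 - (-3)·0.0000 - (3)·0.0000) / (-9) = 0.2222
  y = (-2 - (2)·0.2222 - (-3)·0.0000) / (9) = -0.2716
  z = (4 - (3)·0.2222 - (2)·-0.2716) / (9) = 0.4307
Iteration 2:
  x = (-2 - (-3)·-0.2716 - (3)·0.4307) / (-9) = 0.4563
  y = (-2 - (2)·0.4563 - (-3)·0.4307) / (9) = -0.1801
  z = (4 - (3)·0.4563 - (2)·-0.1801) / (9) = 0.3324
Iteration 3:
  x = (-2 - (-3)·-0.1801 - (3)·0.3324) / (-9) = 0.3931
  y = (-2 - (2)·0.3931 - (-3)·0.3324) / (9) = -0.1988
  z = (4 - (3)·0.3931 - (2)·-0.1988) / (9) = 0.3576

(0.3931, -0.1988, 0.3576)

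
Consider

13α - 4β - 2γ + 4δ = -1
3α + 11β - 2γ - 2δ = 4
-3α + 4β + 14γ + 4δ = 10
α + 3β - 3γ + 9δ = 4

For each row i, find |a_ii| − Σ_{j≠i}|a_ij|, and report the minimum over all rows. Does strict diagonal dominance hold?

2

row 1: |13| − (4+2+4) = 3
row 2: |11| − (3+2+2) = 4
row 3: |14| − (3+4+4) = 3
row 4: |9| − (1+3+3) = 2
minimum over rows = 2 → strictly diagonally dominant (convergence guaranteed)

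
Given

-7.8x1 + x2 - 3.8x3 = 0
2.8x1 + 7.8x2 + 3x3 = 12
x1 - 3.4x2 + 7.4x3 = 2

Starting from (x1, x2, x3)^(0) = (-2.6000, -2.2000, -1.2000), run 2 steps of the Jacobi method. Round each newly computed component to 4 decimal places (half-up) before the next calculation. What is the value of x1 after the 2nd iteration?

0.5657

Iteration 1:
  x1 = (0 - (1)·-2.2000 - (-3.8)·-1.2000) / (-7.8) = 0.3026
  x2 = (12 - (2.8)·-2.6000 - (3)·-1.2000) / (7.8) = 2.9333
  x3 = (2 - (1)·-2.6000 - (-3.4)·-2.2000) / (7.4) = -0.3892
Iteration 2:
  x1 = (0 - (1)·2.9333 - (-3.8)·-0.3892) / (-7.8) = 0.5657
  x2 = (12 - (2.8)·0.3026 - (3)·-0.3892) / (7.8) = 1.5795
  x3 = (2 - (1)·0.3026 - (-3.4)·2.9333) / (7.4) = 1.5771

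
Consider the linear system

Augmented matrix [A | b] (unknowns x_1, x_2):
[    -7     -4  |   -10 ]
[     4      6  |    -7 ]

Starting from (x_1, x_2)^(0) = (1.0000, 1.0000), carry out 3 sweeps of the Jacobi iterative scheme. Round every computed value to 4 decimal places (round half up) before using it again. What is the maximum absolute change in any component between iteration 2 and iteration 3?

Iteration 1:
  x_1 = (-10 - (-4)·1.0000) / (-7) = 0.8571
  x_2 = (-7 - (4)·1.0000) / (6) = -1.8333
Iteration 2:
  x_1 = (-10 - (-4)·-1.8333) / (-7) = 2.4762
  x_2 = (-7 - (4)·0.8571) / (6) = -1.7381
Iteration 3:
  x_1 = (-10 - (-4)·-1.7381) / (-7) = 2.4218
  x_2 = (-7 - (4)·2.4762) / (6) = -2.8175
Change: (-0.0544, -1.0794) → max |·| = 1.0794

1.0794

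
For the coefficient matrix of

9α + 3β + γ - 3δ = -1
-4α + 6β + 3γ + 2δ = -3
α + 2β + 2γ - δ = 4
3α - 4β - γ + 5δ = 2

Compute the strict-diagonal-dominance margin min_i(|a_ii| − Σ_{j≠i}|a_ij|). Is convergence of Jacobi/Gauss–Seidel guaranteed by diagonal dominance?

row 1: |9| − (3+1+3) = 2
row 2: |6| − (4+3+2) = -3
row 3: |2| − (1+2+1) = -2
row 4: |5| − (3+4+1) = -3
minimum over rows = -3 → not strictly diagonally dominant

-3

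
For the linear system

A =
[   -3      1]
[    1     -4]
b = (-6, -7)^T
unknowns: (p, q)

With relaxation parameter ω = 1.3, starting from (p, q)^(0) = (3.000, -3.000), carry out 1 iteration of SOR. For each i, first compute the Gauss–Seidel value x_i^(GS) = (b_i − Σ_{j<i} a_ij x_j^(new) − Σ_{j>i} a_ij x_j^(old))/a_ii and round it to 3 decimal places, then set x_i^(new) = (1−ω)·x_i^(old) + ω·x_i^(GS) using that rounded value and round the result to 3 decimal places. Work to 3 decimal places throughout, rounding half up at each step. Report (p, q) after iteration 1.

Iteration 1:
  p: GS value = (-6 - (1)·-3.000) / (-3) = 1.000;  p ← (1−ω)·3.000 + ω·1.000 = 0.400
  q: GS value = (-7 - (1)·0.400) / (-4) = 1.850;  q ← (1−ω)·-3.000 + ω·1.850 = 3.305

(0.400, 3.305)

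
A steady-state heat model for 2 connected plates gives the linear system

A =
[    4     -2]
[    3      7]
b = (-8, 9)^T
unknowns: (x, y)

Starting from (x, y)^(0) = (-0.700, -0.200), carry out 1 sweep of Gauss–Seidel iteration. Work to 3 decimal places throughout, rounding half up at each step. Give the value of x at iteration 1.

-2.100

Iteration 1:
  x = (-8 - (-2)·-0.200) / (4) = -2.100
  y = (9 - (3)·-2.100) / (7) = 2.186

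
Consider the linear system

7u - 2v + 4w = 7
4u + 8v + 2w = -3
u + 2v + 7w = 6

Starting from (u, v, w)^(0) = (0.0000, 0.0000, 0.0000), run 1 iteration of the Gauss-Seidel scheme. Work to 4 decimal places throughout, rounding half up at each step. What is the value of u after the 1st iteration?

Iteration 1:
  u = (7 - (-2)·0.0000 - (4)·0.0000) / (7) = 1.0000
  v = (-3 - (4)·1.0000 - (2)·0.0000) / (8) = -0.8750
  w = (6 - (1)·1.0000 - (2)·-0.8750) / (7) = 0.9643

1.0000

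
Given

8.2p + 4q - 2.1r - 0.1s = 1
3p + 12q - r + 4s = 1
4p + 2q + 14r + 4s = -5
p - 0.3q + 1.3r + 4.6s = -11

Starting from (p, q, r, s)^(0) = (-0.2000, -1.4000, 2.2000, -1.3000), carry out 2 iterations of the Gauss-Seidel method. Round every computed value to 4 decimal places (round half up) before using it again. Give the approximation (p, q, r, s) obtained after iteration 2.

Iteration 1:
  p = (1 - (4)·-1.4000 - (-2.1)·2.2000 - (-0.1)·-1.3000) / (8.2) = 1.3524
  q = (1 - (3)·1.3524 - (-1)·2.2000 - (4)·-1.3000) / (12) = 0.3619
  r = (-5 - (4)·1.3524 - (2)·0.3619 - (4)·-1.3000) / (14) = -0.4238
  s = (-11 - (1)·1.3524 - (-0.3)·0.3619 - (1.3)·-0.4238) / (4.6) = -2.5419
Iteration 2:
  p = (1 - (4)·0.3619 - (-2.1)·-0.4238 - (-0.1)·-2.5419) / (8.2) = -0.1941
  q = (1 - (3)·-0.1941 - (-1)·-0.4238 - (4)·-2.5419) / (12) = 0.9438
  r = (-5 - (4)·-0.1941 - (2)·0.9438 - (4)·-2.5419) / (14) = 0.2897
  s = (-11 - (1)·-0.1941 - (-0.3)·0.9438 - (1.3)·0.2897) / (4.6) = -2.3694

(-0.1941, 0.9438, 0.2897, -2.3694)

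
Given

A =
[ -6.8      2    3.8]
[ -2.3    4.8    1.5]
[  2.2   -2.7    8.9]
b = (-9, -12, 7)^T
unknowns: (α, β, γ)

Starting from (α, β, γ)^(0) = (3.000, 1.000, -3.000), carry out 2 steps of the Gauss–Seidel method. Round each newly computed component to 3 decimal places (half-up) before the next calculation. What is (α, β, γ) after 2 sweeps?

(1.033, -2.104, -0.107)

Iteration 1:
  α = (-9 - (2)·1.000 - (3.8)·-3.000) / (-6.8) = -0.059
  β = (-12 - (-2.3)·-0.059 - (1.5)·-3.000) / (4.8) = -1.591
  γ = (7 - (2.2)·-0.059 - (-2.7)·-1.591) / (8.9) = 0.318
Iteration 2:
  α = (-9 - (2)·-1.591 - (3.8)·0.318) / (-6.8) = 1.033
  β = (-12 - (-2.3)·1.033 - (1.5)·0.318) / (4.8) = -2.104
  γ = (7 - (2.2)·1.033 - (-2.7)·-2.104) / (8.9) = -0.107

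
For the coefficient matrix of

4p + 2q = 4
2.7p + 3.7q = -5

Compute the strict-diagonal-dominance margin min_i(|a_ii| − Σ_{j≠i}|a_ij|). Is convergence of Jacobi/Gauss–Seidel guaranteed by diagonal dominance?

row 1: |4| − (2) = 2
row 2: |3.7| − (2.7) = 1
minimum over rows = 1 → strictly diagonally dominant (convergence guaranteed)

1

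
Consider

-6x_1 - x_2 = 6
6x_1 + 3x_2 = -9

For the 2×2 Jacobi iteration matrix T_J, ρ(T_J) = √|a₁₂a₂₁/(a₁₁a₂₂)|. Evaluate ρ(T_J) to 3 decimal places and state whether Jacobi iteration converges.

0.577

a₁₂a₂₁/(a₁₁a₂₂) = (-1)·(6) / ((-6)·(3)) = 0.333333
ρ = √|0.333333| = √0.333333 = 0.577
ρ < 1, so Jacobi converges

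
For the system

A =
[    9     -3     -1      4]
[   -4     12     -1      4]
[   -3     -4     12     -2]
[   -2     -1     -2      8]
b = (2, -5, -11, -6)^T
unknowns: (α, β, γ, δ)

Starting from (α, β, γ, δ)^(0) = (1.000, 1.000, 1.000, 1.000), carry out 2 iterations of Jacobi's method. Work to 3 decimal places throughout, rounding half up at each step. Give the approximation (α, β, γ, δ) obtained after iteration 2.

(0.148, -0.315, -0.993, -0.778)

Iteration 1:
  α = (2 - (-3)·1.000 - (-1)·1.000 - (4)·1.000) / (9) = 0.222
  β = (-5 - (-4)·1.000 - (-1)·1.000 - (4)·1.000) / (12) = -0.333
  γ = (-11 - (-3)·1.000 - (-4)·1.000 - (-2)·1.000) / (12) = -0.167
  δ = (-6 - (-2)·1.000 - (-1)·1.000 - (-2)·1.000) / (8) = -0.125
Iteration 2:
  α = (2 - (-3)·-0.333 - (-1)·-0.167 - (4)·-0.125) / (9) = 0.148
  β = (-5 - (-4)·0.222 - (-1)·-0.167 - (4)·-0.125) / (12) = -0.315
  γ = (-11 - (-3)·0.222 - (-4)·-0.333 - (-2)·-0.125) / (12) = -0.993
  δ = (-6 - (-2)·0.222 - (-1)·-0.333 - (-2)·-0.167) / (8) = -0.778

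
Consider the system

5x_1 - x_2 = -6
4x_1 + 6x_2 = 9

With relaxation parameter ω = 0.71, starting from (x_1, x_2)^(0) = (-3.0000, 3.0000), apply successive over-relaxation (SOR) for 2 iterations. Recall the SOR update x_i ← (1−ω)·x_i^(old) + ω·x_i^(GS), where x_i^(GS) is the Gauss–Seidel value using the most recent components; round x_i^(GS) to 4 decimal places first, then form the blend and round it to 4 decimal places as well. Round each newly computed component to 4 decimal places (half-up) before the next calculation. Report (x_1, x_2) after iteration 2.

(-0.8660, 2.2139)

Iteration 1:
  x_1: GS value = (-6 - (-1)·3.0000) / (5) = -0.6000;  x_1 ← (1−ω)·-3.0000 + ω·-0.6000 = -1.2960
  x_2: GS value = (9 - (4)·-1.2960) / (6) = 2.3640;  x_2 ← (1−ω)·3.0000 + ω·2.3640 = 2.5484
Iteration 2:
  x_1: GS value = (-6 - (-1)·2.5484) / (5) = -0.6903;  x_1 ← (1−ω)·-1.2960 + ω·-0.6903 = -0.8660
  x_2: GS value = (9 - (4)·-0.8660) / (6) = 2.0773;  x_2 ← (1−ω)·2.5484 + ω·2.0773 = 2.2139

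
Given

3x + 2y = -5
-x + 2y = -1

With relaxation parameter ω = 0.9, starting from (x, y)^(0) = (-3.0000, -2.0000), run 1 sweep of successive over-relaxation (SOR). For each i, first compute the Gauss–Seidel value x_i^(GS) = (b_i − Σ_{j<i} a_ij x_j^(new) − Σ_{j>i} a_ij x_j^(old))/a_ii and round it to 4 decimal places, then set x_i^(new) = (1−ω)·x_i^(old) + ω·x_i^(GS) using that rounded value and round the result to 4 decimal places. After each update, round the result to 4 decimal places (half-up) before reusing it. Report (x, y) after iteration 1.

Iteration 1:
  x: GS value = (-5 - (2)·-2.0000) / (3) = -0.3333;  x ← (1−ω)·-3.0000 + ω·-0.3333 = -0.6000
  y: GS value = (-1 - (-1)·-0.6000) / (2) = -0.8000;  y ← (1−ω)·-2.0000 + ω·-0.8000 = -0.9200

(-0.6000, -0.9200)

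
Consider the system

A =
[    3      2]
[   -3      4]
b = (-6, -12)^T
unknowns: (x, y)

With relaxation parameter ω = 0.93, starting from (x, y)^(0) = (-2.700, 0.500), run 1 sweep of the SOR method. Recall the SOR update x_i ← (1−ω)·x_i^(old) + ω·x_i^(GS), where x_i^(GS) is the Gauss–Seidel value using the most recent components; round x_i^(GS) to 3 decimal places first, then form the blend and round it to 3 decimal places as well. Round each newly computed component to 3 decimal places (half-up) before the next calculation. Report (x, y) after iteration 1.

Iteration 1:
  x: GS value = (-6 - (2)·0.500) / (3) = -2.333;  x ← (1−ω)·-2.700 + ω·-2.333 = -2.359
  y: GS value = (-12 - (-3)·-2.359) / (4) = -4.769;  y ← (1−ω)·0.500 + ω·-4.769 = -4.400

(-2.359, -4.400)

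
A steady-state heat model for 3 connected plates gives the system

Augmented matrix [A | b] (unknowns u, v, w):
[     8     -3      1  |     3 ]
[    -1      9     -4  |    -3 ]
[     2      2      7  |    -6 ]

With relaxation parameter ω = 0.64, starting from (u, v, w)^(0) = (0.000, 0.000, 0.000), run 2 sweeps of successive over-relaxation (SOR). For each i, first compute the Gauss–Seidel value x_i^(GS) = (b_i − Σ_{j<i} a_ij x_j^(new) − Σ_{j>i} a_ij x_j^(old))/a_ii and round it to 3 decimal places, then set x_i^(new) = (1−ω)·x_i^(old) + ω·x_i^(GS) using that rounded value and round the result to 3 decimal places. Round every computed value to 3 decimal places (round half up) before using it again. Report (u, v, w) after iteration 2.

(0.324, -0.419, -0.732)

Iteration 1:
  u: GS value = (3 - (-3)·0.000 - (1)·0.000) / (8) = 0.375;  u ← (1−ω)·0.000 + ω·0.375 = 0.240
  v: GS value = (-3 - (-1)·0.240 - (-4)·0.000) / (9) = -0.307;  v ← (1−ω)·0.000 + ω·-0.307 = -0.196
  w: GS value = (-6 - (2)·0.240 - (2)·-0.196) / (7) = -0.870;  w ← (1−ω)·0.000 + ω·-0.870 = -0.557
Iteration 2:
  u: GS value = (3 - (-3)·-0.196 - (1)·-0.557) / (8) = 0.371;  u ← (1−ω)·0.240 + ω·0.371 = 0.324
  v: GS value = (-3 - (-1)·0.324 - (-4)·-0.557) / (9) = -0.545;  v ← (1−ω)·-0.196 + ω·-0.545 = -0.419
  w: GS value = (-6 - (2)·0.324 - (2)·-0.419) / (7) = -0.830;  w ← (1−ω)·-0.557 + ω·-0.830 = -0.732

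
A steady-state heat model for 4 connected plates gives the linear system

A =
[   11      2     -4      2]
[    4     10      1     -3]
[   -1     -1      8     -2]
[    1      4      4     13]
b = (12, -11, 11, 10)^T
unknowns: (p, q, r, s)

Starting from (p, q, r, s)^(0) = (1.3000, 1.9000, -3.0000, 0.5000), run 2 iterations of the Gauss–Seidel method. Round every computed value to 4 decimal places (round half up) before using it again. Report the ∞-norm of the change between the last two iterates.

Iteration 1:
  p = (12 - (2)·1.9000 - (-4)·-3.0000 - (2)·0.5000) / (11) = -0.4364
  q = (-11 - (4)·-0.4364 - (1)·-3.0000 - (-3)·0.5000) / (10) = -0.4754
  r = (11 - (-1)·-0.4364 - (-1)·-0.4754 - (-2)·0.5000) / (8) = 1.3860
  s = (10 - (1)·-0.4364 - (4)·-0.4754 - (4)·1.3860) / (13) = 0.5226
Iteration 2:
  p = (12 - (2)·-0.4754 - (-4)·1.3860 - (2)·0.5226) / (11) = 1.5863
  q = (-11 - (4)·1.5863 - (1)·1.3860 - (-3)·0.5226) / (10) = -1.7163
  r = (11 - (-1)·1.5863 - (-1)·-1.7163 - (-2)·0.5226) / (8) = 1.4894
  s = (10 - (1)·1.5863 - (4)·-1.7163 - (4)·1.4894) / (13) = 0.7170
Change: (2.0227, -1.2409, 0.1034, 0.1944) → max |·| = 2.0227

2.0227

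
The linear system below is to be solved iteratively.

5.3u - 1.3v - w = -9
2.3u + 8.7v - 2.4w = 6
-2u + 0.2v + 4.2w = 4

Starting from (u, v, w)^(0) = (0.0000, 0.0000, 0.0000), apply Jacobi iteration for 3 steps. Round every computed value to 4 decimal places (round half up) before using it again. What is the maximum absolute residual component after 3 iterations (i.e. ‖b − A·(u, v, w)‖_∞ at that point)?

0.2893

Iteration 1:
  u = (-9 - (-1.3)·0.0000 - (-1)·0.0000) / (5.3) = -1.6981
  v = (6 - (2.3)·0.0000 - (-2.4)·0.0000) / (8.7) = 0.6897
  w = (4 - (-2)·0.0000 - (0.2)·0.0000) / (4.2) = 0.9524
Iteration 2:
  u = (-9 - (-1.3)·0.6897 - (-1)·0.9524) / (5.3) = -1.3492
  v = (6 - (2.3)·-1.6981 - (-2.4)·0.9524) / (8.7) = 1.4013
  w = (4 - (-2)·-1.6981 - (0.2)·0.6897) / (4.2) = 0.1109
Iteration 3:
  u = (-9 - (-1.3)·1.4013 - (-1)·0.1109) / (5.3) = -1.3335
  v = (6 - (2.3)·-1.3492 - (-2.4)·0.1109) / (8.7) = 1.0769
  w = (4 - (-2)·-1.3492 - (0.2)·1.4013) / (4.2) = 0.2432
Residual b − A·x = (-0.2893, 0.2817, 0.0962); ∞-norm = 0.2893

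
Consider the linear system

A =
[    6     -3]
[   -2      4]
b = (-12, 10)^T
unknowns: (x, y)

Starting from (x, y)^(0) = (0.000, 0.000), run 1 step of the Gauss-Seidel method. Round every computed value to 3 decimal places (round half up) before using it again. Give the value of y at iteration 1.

1.500

Iteration 1:
  x = (-12 - (-3)·0.000) / (6) = -2.000
  y = (10 - (-2)·-2.000) / (4) = 1.500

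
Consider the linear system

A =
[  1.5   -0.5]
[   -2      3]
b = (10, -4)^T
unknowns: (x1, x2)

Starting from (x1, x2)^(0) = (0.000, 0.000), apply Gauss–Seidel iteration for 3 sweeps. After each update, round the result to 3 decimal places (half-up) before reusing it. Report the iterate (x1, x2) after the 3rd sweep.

Iteration 1:
  x1 = (10 - (-0.5)·0.000) / (1.5) = 6.667
  x2 = (-4 - (-2)·6.667) / (3) = 3.111
Iteration 2:
  x1 = (10 - (-0.5)·3.111) / (1.5) = 7.704
  x2 = (-4 - (-2)·7.704) / (3) = 3.803
Iteration 3:
  x1 = (10 - (-0.5)·3.803) / (1.5) = 7.934
  x2 = (-4 - (-2)·7.934) / (3) = 3.956

(7.934, 3.956)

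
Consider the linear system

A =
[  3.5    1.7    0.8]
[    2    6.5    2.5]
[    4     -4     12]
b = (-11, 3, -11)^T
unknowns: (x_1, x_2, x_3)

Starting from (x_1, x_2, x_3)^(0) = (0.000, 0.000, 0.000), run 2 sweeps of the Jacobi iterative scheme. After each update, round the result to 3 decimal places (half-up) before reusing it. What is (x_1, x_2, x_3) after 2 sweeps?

Iteration 1:
  x_1 = (-11 - (1.7)·0.000 - (0.8)·0.000) / (3.5) = -3.143
  x_2 = (3 - (2)·0.000 - (2.5)·0.000) / (6.5) = 0.462
  x_3 = (-11 - (4)·0.000 - (-4)·0.000) / (12) = -0.917
Iteration 2:
  x_1 = (-11 - (1.7)·0.462 - (0.8)·-0.917) / (3.5) = -3.158
  x_2 = (3 - (2)·-3.143 - (2.5)·-0.917) / (6.5) = 1.781
  x_3 = (-11 - (4)·-3.143 - (-4)·0.462) / (12) = 0.285

(-3.158, 1.781, 0.285)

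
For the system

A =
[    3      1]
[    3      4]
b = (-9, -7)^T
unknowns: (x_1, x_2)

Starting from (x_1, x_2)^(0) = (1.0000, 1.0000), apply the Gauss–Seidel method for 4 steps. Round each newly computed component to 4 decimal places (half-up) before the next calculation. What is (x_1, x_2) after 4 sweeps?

Iteration 1:
  x_1 = (-9 - (1)·1.0000) / (3) = -3.3333
  x_2 = (-7 - (3)·-3.3333) / (4) = 0.7500
Iteration 2:
  x_1 = (-9 - (1)·0.7500) / (3) = -3.2500
  x_2 = (-7 - (3)·-3.2500) / (4) = 0.6875
Iteration 3:
  x_1 = (-9 - (1)·0.6875) / (3) = -3.2292
  x_2 = (-7 - (3)·-3.2292) / (4) = 0.6719
Iteration 4:
  x_1 = (-9 - (1)·0.6719) / (3) = -3.2240
  x_2 = (-7 - (3)·-3.2240) / (4) = 0.6680

(-3.2240, 0.6680)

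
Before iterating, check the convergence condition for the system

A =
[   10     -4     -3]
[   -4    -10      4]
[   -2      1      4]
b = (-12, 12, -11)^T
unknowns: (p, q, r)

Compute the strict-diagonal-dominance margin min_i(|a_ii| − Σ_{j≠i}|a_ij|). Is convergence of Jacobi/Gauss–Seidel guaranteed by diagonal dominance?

row 1: |10| − (4+3) = 3
row 2: |-10| − (4+4) = 2
row 3: |4| − (2+1) = 1
minimum over rows = 1 → strictly diagonally dominant (convergence guaranteed)

1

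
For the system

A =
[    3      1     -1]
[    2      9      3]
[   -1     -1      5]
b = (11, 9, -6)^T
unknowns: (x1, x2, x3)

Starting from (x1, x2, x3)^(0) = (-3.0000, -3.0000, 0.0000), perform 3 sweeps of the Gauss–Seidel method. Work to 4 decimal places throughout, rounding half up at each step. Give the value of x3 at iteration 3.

-0.4386

Iteration 1:
  x1 = (11 - (1)·-3.0000 - (-1)·0.0000) / (3) = 4.6667
  x2 = (9 - (2)·4.6667 - (3)·0.0000) / (9) = -0.0370
  x3 = (-6 - (-1)·4.6667 - (-1)·-0.0370) / (5) = -0.2741
Iteration 2:
  x1 = (11 - (1)·-0.0370 - (-1)·-0.2741) / (3) = 3.5876
  x2 = (9 - (2)·3.5876 - (3)·-0.2741) / (9) = 0.2941
  x3 = (-6 - (-1)·3.5876 - (-1)·0.2941) / (5) = -0.4237
Iteration 3:
  x1 = (11 - (1)·0.2941 - (-1)·-0.4237) / (3) = 3.4274
  x2 = (9 - (2)·3.4274 - (3)·-0.4237) / (9) = 0.3796
  x3 = (-6 - (-1)·3.4274 - (-1)·0.3796) / (5) = -0.4386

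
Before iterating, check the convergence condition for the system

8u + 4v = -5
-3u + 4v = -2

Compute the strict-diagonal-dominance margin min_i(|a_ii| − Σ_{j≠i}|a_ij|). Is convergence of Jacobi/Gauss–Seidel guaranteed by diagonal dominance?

row 1: |8| − (4) = 4
row 2: |4| − (3) = 1
minimum over rows = 1 → strictly diagonally dominant (convergence guaranteed)

1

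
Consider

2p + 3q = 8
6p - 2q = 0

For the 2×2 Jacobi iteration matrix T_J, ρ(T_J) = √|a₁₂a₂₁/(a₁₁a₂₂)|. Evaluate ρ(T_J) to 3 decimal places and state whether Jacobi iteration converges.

2.121

a₁₂a₂₁/(a₁₁a₂₂) = (3)·(6) / ((2)·(-2)) = -4.500000
ρ = √|-4.500000| = √4.500000 = 2.121
ρ > 1, so Jacobi diverges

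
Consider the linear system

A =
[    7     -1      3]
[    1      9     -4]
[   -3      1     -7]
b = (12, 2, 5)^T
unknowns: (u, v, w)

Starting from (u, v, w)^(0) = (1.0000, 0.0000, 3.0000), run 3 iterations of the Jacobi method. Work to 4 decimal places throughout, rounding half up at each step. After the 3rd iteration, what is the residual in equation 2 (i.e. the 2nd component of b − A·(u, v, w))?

Iteration 1:
  u = (12 - (-1)·0.0000 - (3)·3.0000) / (7) = 0.4286
  v = (2 - (1)·1.0000 - (-4)·3.0000) / (9) = 1.4444
  w = (5 - (-3)·1.0000 - (1)·0.0000) / (-7) = -1.1429
Iteration 2:
  u = (12 - (-1)·1.4444 - (3)·-1.1429) / (7) = 2.4104
  v = (2 - (1)·0.4286 - (-4)·-1.1429) / (9) = -0.3334
  w = (5 - (-3)·0.4286 - (1)·1.4444) / (-7) = -0.6916
Iteration 3:
  u = (12 - (-1)·-0.3334 - (3)·-0.6916) / (7) = 1.9631
  v = (2 - (1)·2.4104 - (-4)·-0.6916) / (9) = -0.3530
  w = (5 - (-3)·2.4104 - (1)·-0.3334) / (-7) = -1.7949
Residual b − A·x = (3.2900, -3.9657, -1.3220)

-3.9657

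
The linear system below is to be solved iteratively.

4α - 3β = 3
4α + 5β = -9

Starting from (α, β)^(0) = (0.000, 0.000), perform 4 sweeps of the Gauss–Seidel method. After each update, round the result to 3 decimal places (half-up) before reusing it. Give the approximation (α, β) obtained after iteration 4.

Iteration 1:
  α = (3 - (-3)·0.000) / (4) = 0.750
  β = (-9 - (4)·0.750) / (5) = -2.400
Iteration 2:
  α = (3 - (-3)·-2.400) / (4) = -1.050
  β = (-9 - (4)·-1.050) / (5) = -0.960
Iteration 3:
  α = (3 - (-3)·-0.960) / (4) = 0.030
  β = (-9 - (4)·0.030) / (5) = -1.824
Iteration 4:
  α = (3 - (-3)·-1.824) / (4) = -0.618
  β = (-9 - (4)·-0.618) / (5) = -1.306

(-0.618, -1.306)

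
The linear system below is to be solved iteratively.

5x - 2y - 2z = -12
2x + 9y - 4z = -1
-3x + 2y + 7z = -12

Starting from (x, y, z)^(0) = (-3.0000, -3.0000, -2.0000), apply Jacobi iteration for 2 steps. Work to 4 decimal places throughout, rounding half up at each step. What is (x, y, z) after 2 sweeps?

(-3.3905, -0.0857, -3.5048)

Iteration 1:
  x = (-12 - (-2)·-3.0000 - (-2)·-2.0000) / (5) = -4.4000
  y = (-1 - (2)·-3.0000 - (-4)·-2.0000) / (9) = -0.3333
  z = (-12 - (-3)·-3.0000 - (2)·-3.0000) / (7) = -2.1429
Iteration 2:
  x = (-12 - (-2)·-0.3333 - (-2)·-2.1429) / (5) = -3.3905
  y = (-1 - (2)·-4.4000 - (-4)·-2.1429) / (9) = -0.0857
  z = (-12 - (-3)·-4.4000 - (2)·-0.3333) / (7) = -3.5048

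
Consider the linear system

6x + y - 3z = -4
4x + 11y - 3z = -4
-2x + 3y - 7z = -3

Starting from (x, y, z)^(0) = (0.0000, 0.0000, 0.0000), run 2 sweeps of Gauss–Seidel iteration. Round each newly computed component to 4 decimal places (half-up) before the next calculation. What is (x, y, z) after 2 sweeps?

Iteration 1:
  x = (-4 - (1)·0.0000 - (-3)·0.0000) / (6) = -0.6667
  y = (-4 - (4)·-0.6667 - (-3)·0.0000) / (11) = -0.1212
  z = (-3 - (-2)·-0.6667 - (3)·-0.1212) / (-7) = 0.5671
Iteration 2:
  x = (-4 - (1)·-0.1212 - (-3)·0.5671) / (6) = -0.3629
  y = (-4 - (4)·-0.3629 - (-3)·0.5671) / (11) = -0.0770
  z = (-3 - (-2)·-0.3629 - (3)·-0.0770) / (-7) = 0.4993

(-0.3629, -0.0770, 0.4993)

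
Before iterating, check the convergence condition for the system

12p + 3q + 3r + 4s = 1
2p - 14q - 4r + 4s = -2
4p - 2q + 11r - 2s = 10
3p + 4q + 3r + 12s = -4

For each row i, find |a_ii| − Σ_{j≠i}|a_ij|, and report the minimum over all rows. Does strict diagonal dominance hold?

row 1: |12| − (3+3+4) = 2
row 2: |-14| − (2+4+4) = 4
row 3: |11| − (4+2+2) = 3
row 4: |12| − (3+4+3) = 2
minimum over rows = 2 → strictly diagonally dominant (convergence guaranteed)

2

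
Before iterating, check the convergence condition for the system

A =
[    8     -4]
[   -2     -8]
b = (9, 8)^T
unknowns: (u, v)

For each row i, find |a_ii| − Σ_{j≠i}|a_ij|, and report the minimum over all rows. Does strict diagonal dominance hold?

row 1: |8| − (4) = 4
row 2: |-8| − (2) = 6
minimum over rows = 4 → strictly diagonally dominant (convergence guaranteed)

4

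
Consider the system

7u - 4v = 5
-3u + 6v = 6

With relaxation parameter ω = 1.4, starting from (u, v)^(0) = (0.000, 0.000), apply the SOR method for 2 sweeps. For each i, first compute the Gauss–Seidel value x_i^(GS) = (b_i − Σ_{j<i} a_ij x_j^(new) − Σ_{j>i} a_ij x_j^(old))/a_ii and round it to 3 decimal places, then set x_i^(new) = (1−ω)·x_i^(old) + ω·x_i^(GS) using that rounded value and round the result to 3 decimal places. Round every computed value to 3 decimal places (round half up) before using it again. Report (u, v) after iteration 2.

Iteration 1:
  u: GS value = (5 - (-4)·0.000) / (7) = 0.714;  u ← (1−ω)·0.000 + ω·0.714 = 1.000
  v: GS value = (6 - (-3)·1.000) / (6) = 1.500;  v ← (1−ω)·0.000 + ω·1.500 = 2.100
Iteration 2:
  u: GS value = (5 - (-4)·2.100) / (7) = 1.914;  u ← (1−ω)·1.000 + ω·1.914 = 2.280
  v: GS value = (6 - (-3)·2.280) / (6) = 2.140;  v ← (1−ω)·2.100 + ω·2.140 = 2.156

(2.280, 2.156)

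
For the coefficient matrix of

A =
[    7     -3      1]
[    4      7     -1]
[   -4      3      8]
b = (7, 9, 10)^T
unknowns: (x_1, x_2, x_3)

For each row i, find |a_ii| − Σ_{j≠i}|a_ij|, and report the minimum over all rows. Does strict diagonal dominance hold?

1

row 1: |7| − (3+1) = 3
row 2: |7| − (4+1) = 2
row 3: |8| − (4+3) = 1
minimum over rows = 1 → strictly diagonally dominant (convergence guaranteed)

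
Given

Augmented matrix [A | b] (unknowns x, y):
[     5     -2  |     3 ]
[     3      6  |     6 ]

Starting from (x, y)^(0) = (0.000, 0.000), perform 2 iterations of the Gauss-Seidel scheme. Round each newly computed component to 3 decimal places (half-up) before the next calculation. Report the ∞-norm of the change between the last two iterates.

Iteration 1:
  x = (3 - (-2)·0.000) / (5) = 0.600
  y = (6 - (3)·0.600) / (6) = 0.700
Iteration 2:
  x = (3 - (-2)·0.700) / (5) = 0.880
  y = (6 - (3)·0.880) / (6) = 0.560
Change: (0.280, -0.140) → max |·| = 0.280

0.280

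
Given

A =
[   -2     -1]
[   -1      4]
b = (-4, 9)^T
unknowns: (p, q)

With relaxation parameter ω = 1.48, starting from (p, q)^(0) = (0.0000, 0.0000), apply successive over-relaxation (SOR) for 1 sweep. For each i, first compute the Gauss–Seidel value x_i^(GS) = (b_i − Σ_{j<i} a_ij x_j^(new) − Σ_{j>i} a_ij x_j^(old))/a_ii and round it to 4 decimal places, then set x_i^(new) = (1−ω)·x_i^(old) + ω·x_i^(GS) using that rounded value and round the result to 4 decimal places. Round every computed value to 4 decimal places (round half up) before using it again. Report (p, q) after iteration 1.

Iteration 1:
  p: GS value = (-4 - (-1)·0.0000) / (-2) = 2.0000;  p ← (1−ω)·0.0000 + ω·2.0000 = 2.9600
  q: GS value = (9 - (-1)·2.9600) / (4) = 2.9900;  q ← (1−ω)·0.0000 + ω·2.9900 = 4.4252

(2.9600, 4.4252)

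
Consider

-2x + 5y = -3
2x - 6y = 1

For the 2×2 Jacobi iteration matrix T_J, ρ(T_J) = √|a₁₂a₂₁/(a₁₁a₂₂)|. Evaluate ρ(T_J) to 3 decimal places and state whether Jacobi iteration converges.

0.913

a₁₂a₂₁/(a₁₁a₂₂) = (5)·(2) / ((-2)·(-6)) = 0.833333
ρ = √|0.833333| = √0.833333 = 0.913
ρ < 1, so Jacobi converges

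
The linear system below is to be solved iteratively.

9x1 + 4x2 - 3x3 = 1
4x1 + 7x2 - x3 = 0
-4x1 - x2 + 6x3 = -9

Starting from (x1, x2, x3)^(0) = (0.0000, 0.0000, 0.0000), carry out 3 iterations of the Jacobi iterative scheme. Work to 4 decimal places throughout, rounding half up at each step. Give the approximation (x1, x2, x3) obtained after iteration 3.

(-0.2407, 0.0185, -1.8056)

Iteration 1:
  x1 = (1 - (4)·0.0000 - (-3)·0.0000) / (9) = 0.1111
  x2 = (0 - (4)·0.0000 - (-1)·0.0000) / (7) = 0.0000
  x3 = (-9 - (-4)·0.0000 - (-1)·0.0000) / (6) = -1.5000
Iteration 2:
  x1 = (1 - (4)·0.0000 - (-3)·-1.5000) / (9) = -0.3889
  x2 = (0 - (4)·0.1111 - (-1)·-1.5000) / (7) = -0.2778
  x3 = (-9 - (-4)·0.1111 - (-1)·0.0000) / (6) = -1.4259
Iteration 3:
  x1 = (1 - (4)·-0.2778 - (-3)·-1.4259) / (9) = -0.2407
  x2 = (0 - (4)·-0.3889 - (-1)·-1.4259) / (7) = 0.0185
  x3 = (-9 - (-4)·-0.3889 - (-1)·-0.2778) / (6) = -1.8056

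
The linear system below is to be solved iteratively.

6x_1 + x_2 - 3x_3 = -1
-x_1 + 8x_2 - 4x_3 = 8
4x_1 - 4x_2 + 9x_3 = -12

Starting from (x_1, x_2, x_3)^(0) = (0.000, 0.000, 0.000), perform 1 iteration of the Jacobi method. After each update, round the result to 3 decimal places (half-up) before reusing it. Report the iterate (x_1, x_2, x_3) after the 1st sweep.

Iteration 1:
  x_1 = (-1 - (1)·0.000 - (-3)·0.000) / (6) = -0.167
  x_2 = (8 - (-1)·0.000 - (-4)·0.000) / (8) = 1.000
  x_3 = (-12 - (4)·0.000 - (-4)·0.000) / (9) = -1.333

(-0.167, 1.000, -1.333)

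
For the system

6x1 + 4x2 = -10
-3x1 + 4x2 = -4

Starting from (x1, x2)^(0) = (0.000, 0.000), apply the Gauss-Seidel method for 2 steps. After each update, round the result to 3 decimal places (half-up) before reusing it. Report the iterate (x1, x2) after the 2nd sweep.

Iteration 1:
  x1 = (-10 - (4)·0.000) / (6) = -1.667
  x2 = (-4 - (-3)·-1.667) / (4) = -2.250
Iteration 2:
  x1 = (-10 - (4)·-2.250) / (6) = -0.167
  x2 = (-4 - (-3)·-0.167) / (4) = -1.125

(-0.167, -1.125)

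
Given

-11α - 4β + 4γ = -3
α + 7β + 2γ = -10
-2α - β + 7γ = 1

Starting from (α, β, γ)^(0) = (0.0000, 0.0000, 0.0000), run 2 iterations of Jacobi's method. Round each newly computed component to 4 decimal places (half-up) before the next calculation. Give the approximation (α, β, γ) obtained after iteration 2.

(0.8442, -1.5084, 0.0167)

Iteration 1:
  α = (-3 - (-4)·0.0000 - (4)·0.0000) / (-11) = 0.2727
  β = (-10 - (1)·0.0000 - (2)·0.0000) / (7) = -1.4286
  γ = (1 - (-2)·0.0000 - (-1)·0.0000) / (7) = 0.1429
Iteration 2:
  α = (-3 - (-4)·-1.4286 - (4)·0.1429) / (-11) = 0.8442
  β = (-10 - (1)·0.2727 - (2)·0.1429) / (7) = -1.5084
  γ = (1 - (-2)·0.2727 - (-1)·-1.4286) / (7) = 0.0167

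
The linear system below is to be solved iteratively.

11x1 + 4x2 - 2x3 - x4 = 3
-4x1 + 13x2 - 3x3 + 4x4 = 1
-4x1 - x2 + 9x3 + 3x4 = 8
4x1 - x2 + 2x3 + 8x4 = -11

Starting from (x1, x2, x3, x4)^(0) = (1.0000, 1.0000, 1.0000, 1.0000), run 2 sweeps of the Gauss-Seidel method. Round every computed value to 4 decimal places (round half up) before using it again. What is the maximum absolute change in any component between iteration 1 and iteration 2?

0.9728

Iteration 1:
  x1 = (3 - (4)·1.0000 - (-2)·1.0000 - (-1)·1.0000) / (11) = 0.1818
  x2 = (1 - (-4)·0.1818 - (-3)·1.0000 - (4)·1.0000) / (13) = 0.0559
  x3 = (8 - (-4)·0.1818 - (-1)·0.0559 - (3)·1.0000) / (9) = 0.6426
  x4 = (-11 - (4)·0.1818 - (-1)·0.0559 - (2)·0.6426) / (8) = -1.6196
Iteration 2:
  x1 = (3 - (4)·0.0559 - (-2)·0.6426 - (-1)·-1.6196) / (11) = 0.2220
  x2 = (1 - (-4)·0.2220 - (-3)·0.6426 - (4)·-1.6196) / (13) = 0.7919
  x3 = (8 - (-4)·0.2220 - (-1)·0.7919 - (3)·-1.6196) / (9) = 1.6154
  x4 = (-11 - (4)·0.2220 - (-1)·0.7919 - (2)·1.6154) / (8) = -1.7909
Change: (0.0402, 0.7360, 0.9728, -0.1713) → max |·| = 0.9728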